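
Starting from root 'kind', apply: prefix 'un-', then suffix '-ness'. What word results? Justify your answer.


Step 1: Add prefix 'un-' to 'kind' = 'unkind'
Step 2: Add suffix '-ness' to 'unkind' = 'unkindness'

unkindness


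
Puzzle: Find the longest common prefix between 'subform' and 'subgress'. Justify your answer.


Compare from the start: 3 characters match: 'sub'. Mismatch at position 4: 'f' vs 'g'.

sub


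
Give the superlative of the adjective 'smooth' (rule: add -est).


Apply superlative formation (add -est): 'smooth' -> 'smoothest'.

smoothest


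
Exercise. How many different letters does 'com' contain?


Unique letters in 'com': {c, m, o} = 3 distinct letters.

3


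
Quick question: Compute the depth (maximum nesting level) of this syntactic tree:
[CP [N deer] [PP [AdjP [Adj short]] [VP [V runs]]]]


Count bracket nesting levels:
'[' at pos 0: depth = 1
'[' at pos 4: depth = 2
'[' at pos 13: depth = 2
'[' at pos 17: depth = 3
'[' at pos 23: depth = 4
'[' at pos 36: depth = 3
'[' at pos 40: depth = 4
Maximum depth reached: 4

4


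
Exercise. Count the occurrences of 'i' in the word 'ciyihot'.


Letter 'i' in 'ciyihot': found at position(s) 2, 4 = 2 occurrence(s).

2


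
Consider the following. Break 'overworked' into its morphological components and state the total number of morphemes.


Step 1: Identify prefix: 'over' (meaning: excessively)
Step 2: Identify root: 'work'
Step 3: Identify suffix(es): 'ed'
Decomposition: over- (prefix: excessively) + work (root) + -ed (suffix: past)
Total morphemes: 3

3 morphemes (over- (prefix: excessively) + work (root) + -ed (suffix: past))


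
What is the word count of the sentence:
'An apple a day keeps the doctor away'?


Split into words: An | apple | a | day | keeps | the | doctor | away = 8 words.

8


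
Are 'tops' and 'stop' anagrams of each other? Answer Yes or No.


Sorted letters of 'tops': 'opst'
Sorted letters of 'stop': 'opst'
They match.

Yes


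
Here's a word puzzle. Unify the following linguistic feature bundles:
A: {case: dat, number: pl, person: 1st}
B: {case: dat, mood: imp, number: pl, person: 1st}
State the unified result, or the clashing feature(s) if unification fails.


Compare features:
case: A=dat vs B=dat -> unified: dat
mood: A=_ vs B=imp -> unified: imp
number: A=pl vs B=pl -> unified: pl
person: A=1st vs B=1st -> unified: 1st
No clashes found.

Unified: {case: dat, mood: imp, number: pl, person: 1st}


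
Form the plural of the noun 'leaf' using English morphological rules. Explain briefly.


Apply rule: Change -f to -ves. 'leaf' becomes 'leaves'.

leaves


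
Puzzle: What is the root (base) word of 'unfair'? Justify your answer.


Remove prefix 'un' from 'unfair' to get root 'fair'.

fair


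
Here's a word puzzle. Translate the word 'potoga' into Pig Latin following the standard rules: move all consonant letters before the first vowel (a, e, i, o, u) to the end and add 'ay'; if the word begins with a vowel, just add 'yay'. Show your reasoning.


'potoga': move consonant cluster 'p' to end and add 'ay': 'otogapay'.

otogapay


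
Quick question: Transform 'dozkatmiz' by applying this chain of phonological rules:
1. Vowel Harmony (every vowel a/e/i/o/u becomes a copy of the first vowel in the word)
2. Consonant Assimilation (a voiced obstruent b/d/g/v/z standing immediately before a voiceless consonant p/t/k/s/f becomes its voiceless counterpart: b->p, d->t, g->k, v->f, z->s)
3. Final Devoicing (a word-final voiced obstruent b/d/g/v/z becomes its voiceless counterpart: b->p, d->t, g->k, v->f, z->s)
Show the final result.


Starting form: 'dozkatmiz'
Rule 1: Vowel Harmony: all vowels become 'o' (matching first vowel). 'dozkatmiz' -> 'dozkotmoz'
Rule 2: Consonant Assimilation: voiced obstruent before voiceless consonant becomes voiceless ('zk' -> 'sk'). 'dozkotmoz' -> 'doskotmoz'
Rule 3: Final Devoicing: word-final voiced obstruent 'z' becomes voiceless 's'. 'doskotmoz' -> 'doskotmos'
Final form: 'doskotmos'

doskotmos


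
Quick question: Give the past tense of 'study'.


Apply rule: Change -y to -ied. 'study' becomes 'studied'.

studied


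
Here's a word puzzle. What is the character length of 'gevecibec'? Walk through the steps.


Spell out 'gevecibec' and number each letter: g(1), e(2), v(3), e(4), c(5), i(6), b(7), e(8), c(9). Total: 9 letters.

9


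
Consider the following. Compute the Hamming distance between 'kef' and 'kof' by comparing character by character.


Alignment:
Position 1: 'k' vs 'k' = match
Position 2: 'e' vs 'o' = DIFFER
Position 3: 'f' vs 'f' = match
Total differences: 1

1


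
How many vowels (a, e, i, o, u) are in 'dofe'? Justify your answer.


Vowels in 'dofe': o, e = 2 vowels.

2


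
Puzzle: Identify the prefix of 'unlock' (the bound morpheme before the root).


The word 'unlock' = 'un' (prefix) + 'lock' (root). The prefix is 'un'.

un


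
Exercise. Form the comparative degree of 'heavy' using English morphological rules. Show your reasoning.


Apply comparative formation (consonant + y: change y to i, add -er): 'heavy' -> 'heavier'.

heavier


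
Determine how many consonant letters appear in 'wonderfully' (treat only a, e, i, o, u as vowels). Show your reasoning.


Consonants in 'wonderfully': w, n, d, r, f, l, l, y = 8 consonants.

8


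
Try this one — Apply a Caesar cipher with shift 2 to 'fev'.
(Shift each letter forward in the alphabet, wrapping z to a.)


Shift each letter by 2: f -> h, e -> g, v -> x. Result: 'hgx'.

hgx


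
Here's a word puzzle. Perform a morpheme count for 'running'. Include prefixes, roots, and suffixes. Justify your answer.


Decomposition: run (root) + -ing (suffix) = 2 morpheme(s)

2 morphemes


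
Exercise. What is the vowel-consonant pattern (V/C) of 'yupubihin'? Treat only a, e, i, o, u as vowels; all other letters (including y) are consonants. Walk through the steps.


Letter mapping: y = C, u = V, p = C, u = V, b = C, i = V, h = C, i = V, n = C.

CVCVCVCVC


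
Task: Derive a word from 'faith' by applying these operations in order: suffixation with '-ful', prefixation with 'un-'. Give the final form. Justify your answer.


Step 1: Add suffix '-ful' to 'faith' = 'faithful'
Step 2: Add prefix 'un-' to 'faithful' = 'unfaithful'

unfaithful


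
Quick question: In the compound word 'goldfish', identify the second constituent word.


Split 'goldfish' into 'gold' + 'fish'. The second part is 'fish'.

fish


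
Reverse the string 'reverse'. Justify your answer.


Reverse 'reverse' character by character: 'esrever'.

esrever


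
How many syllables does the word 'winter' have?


Break 'winter' into syllables: win-ter -> win | ter = 2 syllables

2 syllables


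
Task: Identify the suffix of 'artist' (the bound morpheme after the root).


The word 'artist' = 'art' (root) + '-ist' (suffix). The suffix is '-ist'.

ist


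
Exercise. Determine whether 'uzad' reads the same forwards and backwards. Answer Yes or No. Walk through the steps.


Forward: 'uzad'
Reversed: 'dazu'
They differ.

No


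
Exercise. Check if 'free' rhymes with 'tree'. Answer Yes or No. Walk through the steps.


Rime (stressed vowel + following sounds) of 'free': -ee = /iː/
Rime of 'tree': -ee = /iː/
/iː/ and /iː/ are the same ending sound, so the words rhyme.

Yes


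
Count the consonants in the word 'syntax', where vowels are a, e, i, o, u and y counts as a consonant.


Consonants in 'syntax': s, y, n, t, x = 5 consonants.

5


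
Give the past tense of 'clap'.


Apply rule: Double final consonant and add -ed. 'clap' becomes 'clapped'.

clapped


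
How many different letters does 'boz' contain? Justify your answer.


Unique letters in 'boz': {b, o, z} = 3 distinct letters.

3


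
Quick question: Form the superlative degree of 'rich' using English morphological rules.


Apply superlative formation (add -est): 'rich' -> 'richest'.

richest


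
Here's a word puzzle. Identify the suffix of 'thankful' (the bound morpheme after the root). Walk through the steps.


The word 'thankful' = 'thank' (root) + '-ful' (suffix). The suffix is '-ful'.

ful


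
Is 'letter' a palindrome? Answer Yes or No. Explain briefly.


Forward: 'letter'
Reversed: 'rettel'
They differ.

No


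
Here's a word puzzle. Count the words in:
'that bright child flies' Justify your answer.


Split into words: that | bright | child | flies = 4 words.

4


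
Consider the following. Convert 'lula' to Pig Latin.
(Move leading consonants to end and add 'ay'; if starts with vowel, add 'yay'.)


'lula': move consonant cluster 'l' to end and add 'ay': 'ulalay'.

ulalay


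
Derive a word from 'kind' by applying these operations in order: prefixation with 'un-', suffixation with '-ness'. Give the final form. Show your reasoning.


Step 1: Add prefix 'un-' to 'kind' = 'unkind'
Step 2: Add suffix '-ness' to 'unkind' = 'unkindness'

unkindness


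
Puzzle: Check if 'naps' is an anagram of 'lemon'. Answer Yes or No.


Sorted letters of 'naps': 'anps'
Sorted letters of 'lemon': 'elmno'
They do not match.

No


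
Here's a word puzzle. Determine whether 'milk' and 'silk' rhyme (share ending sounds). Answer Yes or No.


Rime (stressed vowel + following sounds) of 'milk': -ilk = /ɪlk/
Rime of 'silk': -ilk = /ɪlk/
/ɪlk/ and /ɪlk/ are the same ending sound, so the words rhyme.

Yes


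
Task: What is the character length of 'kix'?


Spell out 'kix' and number each letter: k(1), i(2), x(3). Total: 3 letters.

3


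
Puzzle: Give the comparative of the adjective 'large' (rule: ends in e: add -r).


Apply comparative formation (ends in e: add -r): 'large' -> 'larger'.

larger


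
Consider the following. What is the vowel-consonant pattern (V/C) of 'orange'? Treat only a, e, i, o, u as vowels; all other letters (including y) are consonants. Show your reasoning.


Letter mapping: o = V, r = C, a = V, n = C, g = C, e = V.

VCVCCV


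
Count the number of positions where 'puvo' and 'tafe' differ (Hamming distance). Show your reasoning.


Alignment:
Position 1: 'p' vs 't' = DIFFER
Position 2: 'u' vs 'a' = DIFFER
Position 3: 'v' vs 'f' = DIFFER
Position 4: 'o' vs 'e' = DIFFER
Total differences: 4

4


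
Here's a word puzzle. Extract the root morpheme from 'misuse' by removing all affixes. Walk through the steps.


Remove prefix 'mis' from 'misuse' to get root 'use'.

use


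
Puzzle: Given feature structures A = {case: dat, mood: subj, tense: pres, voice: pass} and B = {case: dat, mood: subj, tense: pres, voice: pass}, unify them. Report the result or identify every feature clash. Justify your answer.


Compare features:
case: A=dat vs B=dat -> unified: dat
mood: A=subj vs B=subj -> unified: subj
tense: A=pres vs B=pres -> unified: pres
voice: A=pass vs B=pass -> unified: pass
No clashes found.

Unified: {case: dat, mood: subj, tense: pres, voice: pass}


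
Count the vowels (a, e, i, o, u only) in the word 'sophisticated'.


Vowels in 'sophisticated': o, i, i, a, e = 5 vowels.

5


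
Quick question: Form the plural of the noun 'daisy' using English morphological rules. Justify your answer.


Apply rule: Change -y to -ies (consonant + y). 'daisy' becomes 'daisies'.

daisies


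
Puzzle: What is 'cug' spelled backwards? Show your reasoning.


Reverse 'cug' character by character: 'guc'.

guc


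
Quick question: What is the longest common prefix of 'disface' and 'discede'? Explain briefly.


Compare from the start: 3 characters match: 'dis'. Mismatch at position 4: 'f' vs 'c'.

dis


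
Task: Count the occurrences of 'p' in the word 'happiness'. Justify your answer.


Letter 'p' in 'happiness': found at position(s) 3, 4 = 2 occurrence(s).

2


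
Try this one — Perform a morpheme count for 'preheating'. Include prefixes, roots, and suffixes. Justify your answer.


Decomposition: pre- (prefix) + heat (root) + -ing (suffix) = 3 morpheme(s)

3 morphemes


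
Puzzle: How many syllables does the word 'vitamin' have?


Break 'vitamin' into syllables: vi-ta-min -> vi | ta | min = 3 syllables

3 syllables


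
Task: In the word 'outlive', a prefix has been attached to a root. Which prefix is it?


The word 'outlive' = 'out' (prefix) + 'live' (root). The prefix is 'out'.

out


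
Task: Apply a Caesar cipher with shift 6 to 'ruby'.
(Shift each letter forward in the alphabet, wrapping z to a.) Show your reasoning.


Shift each letter by 6: r -> x, u -> a, b -> h, y -> e. Result: 'xahe'.

xahe


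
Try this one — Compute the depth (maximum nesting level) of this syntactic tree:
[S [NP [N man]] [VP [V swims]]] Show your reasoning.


Count bracket nesting levels:
'[' at pos 0: depth = 1
'[' at pos 3: depth = 2
'[' at pos 7: depth = 3
'[' at pos 16: depth = 2
'[' at pos 20: depth = 3
Maximum depth reached: 3

3


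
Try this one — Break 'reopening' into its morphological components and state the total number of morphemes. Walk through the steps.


Step 1: Identify prefix: 're' (meaning: again)
Step 2: Identify root: 'open'
Step 3: Identify suffix(es): 'ing'
Decomposition: re- (prefix: again) + open (root) + -ing (suffix: ongoing action)
Total morphemes: 3

3 morphemes (re- (prefix: again) + open (root) + -ing (suffix: ongoing action))


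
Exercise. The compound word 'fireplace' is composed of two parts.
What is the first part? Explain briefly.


Split 'fireplace' into 'fire' + 'place'. The first part is 'fire'.

fire


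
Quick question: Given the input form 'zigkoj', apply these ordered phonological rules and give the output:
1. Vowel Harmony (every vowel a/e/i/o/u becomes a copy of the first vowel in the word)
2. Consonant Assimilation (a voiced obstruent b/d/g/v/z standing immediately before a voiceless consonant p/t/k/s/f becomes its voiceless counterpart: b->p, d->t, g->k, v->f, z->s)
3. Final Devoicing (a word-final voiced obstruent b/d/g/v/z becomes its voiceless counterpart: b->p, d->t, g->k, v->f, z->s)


Starting form: 'zigkoj'
Rule 1: Vowel Harmony: all vowels become 'i' (matching first vowel). 'zigkoj' -> 'zigkij'
Rule 2: Consonant Assimilation: voiced obstruent before voiceless consonant becomes voiceless ('gk' -> 'kk'). 'zigkij' -> 'zikkij'
Rule 3: Final Devoicing: final consonant 'j' is not one of the voiced obstruents b/d/g/v/z. No change.
Final form: 'zikkij'

zikkij


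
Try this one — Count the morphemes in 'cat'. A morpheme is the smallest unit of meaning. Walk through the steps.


Decomposition: cat (free morpheme) = 1 morpheme(s)

1 morphemes


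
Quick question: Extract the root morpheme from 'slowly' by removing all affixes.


Remove suffix '-ly' from 'slowly' to get root 'slow'.

slow


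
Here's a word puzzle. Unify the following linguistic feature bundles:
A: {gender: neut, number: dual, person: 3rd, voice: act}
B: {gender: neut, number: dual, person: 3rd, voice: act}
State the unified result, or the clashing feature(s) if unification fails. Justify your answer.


Compare features:
gender: A=neut vs B=neut -> unified: neut
number: A=dual vs B=dual -> unified: dual
person: A=3rd vs B=3rd -> unified: 3rd
voice: A=act vs B=act -> unified: act
No clashes found.

Unified: {gender: neut, number: dual, person: 3rd, voice: act}


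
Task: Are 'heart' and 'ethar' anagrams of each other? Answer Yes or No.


Sorted letters of 'heart': 'aehrt'
Sorted letters of 'ethar': 'aehrt'
They match.

Yes


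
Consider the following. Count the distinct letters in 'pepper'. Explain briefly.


Unique letters in 'pepper': {e, p, r} = 3 distinct letters.

3


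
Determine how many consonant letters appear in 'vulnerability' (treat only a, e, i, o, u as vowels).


Consonants in 'vulnerability': v, l, n, r, b, l, t, y = 8 consonants.

8


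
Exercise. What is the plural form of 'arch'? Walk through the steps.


Apply rule: Add -es (sibilant/fricative ending). 'arch' becomes 'arches'.

arches


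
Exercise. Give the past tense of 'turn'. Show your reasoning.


Apply rule: Add -ed. 'turn' becomes 'turned'.

turned


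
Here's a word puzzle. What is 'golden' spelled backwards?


Reverse 'golden' character by character: 'nedlog'.

nedlog


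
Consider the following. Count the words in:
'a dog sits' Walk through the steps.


Split into words: a | dog | sits = 3 words.

3


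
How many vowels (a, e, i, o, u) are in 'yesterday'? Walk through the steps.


Vowels in 'yesterday': e, e, a = 3 vowels.

3


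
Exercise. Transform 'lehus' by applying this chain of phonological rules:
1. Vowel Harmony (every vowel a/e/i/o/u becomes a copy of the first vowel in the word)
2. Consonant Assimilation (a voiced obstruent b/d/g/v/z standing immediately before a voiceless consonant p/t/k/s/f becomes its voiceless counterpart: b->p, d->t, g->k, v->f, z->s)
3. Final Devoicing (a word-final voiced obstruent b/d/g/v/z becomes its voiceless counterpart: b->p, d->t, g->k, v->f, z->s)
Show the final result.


Starting form: 'lehus'
Rule 1: Vowel Harmony: all vowels become 'e' (matching first vowel). 'lehus' -> 'lehes'
Rule 2: Consonant Assimilation: no voiced obstruent (b/d/g/v/z) stands immediately before a voiceless consonant (p/t/k/s/f). No change.
Rule 3: Final Devoicing: final consonant 's' is not one of the voiced obstruents b/d/g/v/z. No change.
Final form: 'lehes'

lehes


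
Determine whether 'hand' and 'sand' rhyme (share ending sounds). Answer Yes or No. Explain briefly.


Rime (stressed vowel + following sounds) of 'hand': -and = /ænd/
Rime of 'sand': -and = /ænd/
/ænd/ and /ænd/ are the same ending sound, so the words rhyme.

Yes


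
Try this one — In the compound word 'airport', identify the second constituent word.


Split 'airport' into 'air' + 'port'. The second part is 'port'.

port


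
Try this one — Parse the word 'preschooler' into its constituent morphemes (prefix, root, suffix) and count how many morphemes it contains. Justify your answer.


Step 1: Identify prefix: 'pre' (meaning: before)
Step 2: Identify root: 'school'
Step 3: Identify suffix(es): 'er'
Decomposition: pre- (prefix: before) + school (root) + -er (suffix: one who)
Total morphemes: 3

3 morphemes (pre- (prefix: before) + school (root) + -er (suffix: one who))


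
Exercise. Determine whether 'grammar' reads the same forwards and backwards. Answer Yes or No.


Forward: 'grammar'
Reversed: 'rammarg'
They differ.

No


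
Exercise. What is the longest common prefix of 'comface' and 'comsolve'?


Compare from the start: 3 characters match: 'com'. Mismatch at position 4: 'f' vs 's'.

com


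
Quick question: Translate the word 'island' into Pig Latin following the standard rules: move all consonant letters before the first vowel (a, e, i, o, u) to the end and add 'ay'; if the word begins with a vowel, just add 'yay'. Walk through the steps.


'island' starts with a vowel, so add 'yay': 'islandyay'.

islandyay


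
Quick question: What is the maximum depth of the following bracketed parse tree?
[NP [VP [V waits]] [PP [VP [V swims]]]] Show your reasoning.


Count bracket nesting levels:
'[' at pos 0: depth = 1
'[' at pos 4: depth = 2
'[' at pos 8: depth = 3
'[' at pos 19: depth = 2
'[' at pos 23: depth = 3
'[' at pos 27: depth = 4
Maximum depth reached: 4

4


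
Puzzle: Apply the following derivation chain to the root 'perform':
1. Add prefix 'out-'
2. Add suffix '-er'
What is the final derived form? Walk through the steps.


Step 1: Add prefix 'out-' to 'perform' = 'outperform'
Step 2: Add suffix '-er' to 'outperform' = 'outperformer'

outperformer


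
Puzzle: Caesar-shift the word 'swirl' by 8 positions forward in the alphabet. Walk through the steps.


Shift each letter by 8: s -> a, w -> e, i -> q, r -> z, l -> t. Result: 'aeqzt'.

aeqzt


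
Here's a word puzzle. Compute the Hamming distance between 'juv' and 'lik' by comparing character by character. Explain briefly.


Alignment:
Position 1: 'j' vs 'l' = DIFFER
Position 2: 'u' vs 'i' = DIFFER
Position 3: 'v' vs 'k' = DIFFER
Total differences: 3

3


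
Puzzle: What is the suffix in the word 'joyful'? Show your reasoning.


The word 'joyful' = 'joy' (root) + '-ful' (suffix). The suffix is '-ful'.

ful


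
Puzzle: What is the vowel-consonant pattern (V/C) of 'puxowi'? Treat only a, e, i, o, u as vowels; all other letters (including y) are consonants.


Letter mapping: p = C, u = V, x = C, o = V, w = C, i = V.

CVCVCV


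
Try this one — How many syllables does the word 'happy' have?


Break 'happy' into syllables: hap-py -> hap | py = 2 syllables

2 syllables


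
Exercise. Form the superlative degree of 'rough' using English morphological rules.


Apply superlative formation (add -est): 'rough' -> 'roughest'.

roughest


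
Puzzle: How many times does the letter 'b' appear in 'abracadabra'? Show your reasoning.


Letter 'b' in 'abracadabra': found at position(s) 2, 9 = 2 occurrence(s).

2


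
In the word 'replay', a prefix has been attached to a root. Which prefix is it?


The word 'replay' = 're' (prefix) + 'play' (root). The prefix is 're'.

re


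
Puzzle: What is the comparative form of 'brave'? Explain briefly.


Apply comparative formation (ends in e: add -r): 'brave' -> 'braver'.

braver


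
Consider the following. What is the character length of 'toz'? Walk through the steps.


Spell out 'toz' and number each letter: t(1), o(2), z(3). Total: 3 letters.

3


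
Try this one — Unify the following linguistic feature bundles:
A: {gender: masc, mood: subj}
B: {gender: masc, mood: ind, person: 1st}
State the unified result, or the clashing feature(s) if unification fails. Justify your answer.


Compare features:
gender: A=masc vs B=masc -> unified: masc
mood: A=subj vs B=ind -> CLASH
person: A=_ vs B=1st -> unified: 1st
Clash detected on feature 'mood' (subj vs ind); unification fails.

CLASH on 'mood' (subj vs ind)


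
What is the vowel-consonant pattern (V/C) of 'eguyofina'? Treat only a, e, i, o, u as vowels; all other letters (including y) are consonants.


Letter mapping: e = V, g = C, u = V, y = C, o = V, f = C, i = V, n = C, a = V.

VCVCVCVCV


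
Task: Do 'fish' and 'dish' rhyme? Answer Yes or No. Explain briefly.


Rime (stressed vowel + following sounds) of 'fish': -ish = /ɪʃ/
Rime of 'dish': -ish = /ɪʃ/
/ɪʃ/ and /ɪʃ/ are the same ending sound, so the words rhyme.

Yes


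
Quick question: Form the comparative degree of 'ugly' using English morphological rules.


Apply comparative formation (consonant + y: change y to i, add -er): 'ugly' -> 'uglier'.

uglier


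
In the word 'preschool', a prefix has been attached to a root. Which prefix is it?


The word 'preschool' = 'pre' (prefix) + 'school' (root). The prefix is 'pre'.

pre


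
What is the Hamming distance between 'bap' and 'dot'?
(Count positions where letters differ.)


Alignment:
Position 1: 'b' vs 'd' = DIFFER
Position 2: 'a' vs 'o' = DIFFER
Position 3: 'p' vs 't' = DIFFER
Total differences: 3

3


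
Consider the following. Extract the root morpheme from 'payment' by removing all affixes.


Remove suffix '-ment' from 'payment' to get root 'pay'.

pay


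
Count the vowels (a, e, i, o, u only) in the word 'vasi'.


Vowels in 'vasi': a, i = 2 vowels.

2


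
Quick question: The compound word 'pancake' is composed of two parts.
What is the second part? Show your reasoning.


Split 'pancake' into 'pan' + 'cake'. The second part is 'cake'.

cake


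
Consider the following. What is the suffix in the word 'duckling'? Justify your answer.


The word 'duckling' = 'duck' (root) + '-ling' (suffix). The suffix is '-ling'.

ling


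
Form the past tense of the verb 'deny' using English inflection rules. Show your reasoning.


Apply rule: Change -y to -ied. 'deny' becomes 'denied'.

denied


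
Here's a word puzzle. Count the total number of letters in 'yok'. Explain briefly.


Spell out 'yok' and number each letter: y(1), o(2), k(3). Total: 3 letters.

3


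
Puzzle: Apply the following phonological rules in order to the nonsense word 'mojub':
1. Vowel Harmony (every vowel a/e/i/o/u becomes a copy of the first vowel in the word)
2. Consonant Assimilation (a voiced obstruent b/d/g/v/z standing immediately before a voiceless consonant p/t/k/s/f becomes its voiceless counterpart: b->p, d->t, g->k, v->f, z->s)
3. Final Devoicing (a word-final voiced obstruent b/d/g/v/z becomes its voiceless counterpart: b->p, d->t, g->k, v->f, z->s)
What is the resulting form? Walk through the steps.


Starting form: 'mojub'
Rule 1: Vowel Harmony: all vowels become 'o' (matching first vowel). 'mojub' -> 'mojob'
Rule 2: Consonant Assimilation: no voiced obstruent (b/d/g/v/z) stands immediately before a voiceless consonant (p/t/k/s/f). No change.
Rule 3: Final Devoicing: word-final voiced obstruent 'b' becomes voiceless 'p'. 'mojob' -> 'mojop'
Final form: 'mojop'

mojop


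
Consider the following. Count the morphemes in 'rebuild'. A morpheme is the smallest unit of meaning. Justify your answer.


Decomposition: re- (prefix) + build (root) = 2 morpheme(s)

2 morphemes


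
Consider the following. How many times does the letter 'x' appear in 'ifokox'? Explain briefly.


Letter 'x' in 'ifokox': found at position(s) 6 = 1 occurrence(s).

1


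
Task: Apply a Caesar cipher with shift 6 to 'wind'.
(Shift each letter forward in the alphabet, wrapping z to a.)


Shift each letter by 6: w -> c, i -> o, n -> t, d -> j. Result: 'cotj'.

cotj


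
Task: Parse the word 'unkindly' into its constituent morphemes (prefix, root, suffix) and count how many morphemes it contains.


Step 1: Identify prefix: 'un' (meaning: not/reverse)
Step 2: Identify root: 'kind'
Step 3: Identify suffix(es): 'ly'
Decomposition: un- (prefix: not/reverse) + kind (root) + -ly (suffix: in manner of)
Total morphemes: 3

3 morphemes (un- (prefix: not/reverse) + kind (root) + -ly (suffix: in manner of))


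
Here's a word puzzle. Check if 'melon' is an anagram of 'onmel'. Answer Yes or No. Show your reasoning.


Sorted letters of 'melon': 'elmno'
Sorted letters of 'onmel': 'elmno'
They match.

Yes


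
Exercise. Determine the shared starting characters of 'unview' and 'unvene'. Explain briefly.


Compare from the start: 3 characters match: 'unv'. Mismatch at position 4: 'i' vs 'e'.

unv


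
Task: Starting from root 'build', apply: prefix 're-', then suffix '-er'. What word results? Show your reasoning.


Step 1: Add prefix 're-' to 'build' = 'rebuild'
Step 2: Add suffix '-er' to 'rebuild' = 'rebuilder'

rebuilder


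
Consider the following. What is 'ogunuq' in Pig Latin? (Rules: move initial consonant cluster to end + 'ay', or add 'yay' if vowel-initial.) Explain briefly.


'ogunuq' starts with a vowel, so add 'yay': 'ogunuqyay'.

ogunuqyay


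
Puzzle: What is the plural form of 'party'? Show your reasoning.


Apply rule: Change -y to -ies (consonant + y). 'party' becomes 'parties'.

parties


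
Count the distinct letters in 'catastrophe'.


Unique letters in 'catastrophe': {a, c, e, h, o, p, r, s, t} = 9 distinct letters.

9


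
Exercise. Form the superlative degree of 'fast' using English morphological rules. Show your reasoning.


Apply superlative formation (add -est): 'fast' -> 'fastest'.

fastest


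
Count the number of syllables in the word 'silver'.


Break 'silver' into syllables: sil-ver -> sil | ver = 2 syllables

2 syllables


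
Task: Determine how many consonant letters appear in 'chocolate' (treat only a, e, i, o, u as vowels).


Consonants in 'chocolate': c, h, c, l, t = 5 consonants.

5


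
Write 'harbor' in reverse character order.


Reverse 'harbor' character by character: 'robrah'.

robrah


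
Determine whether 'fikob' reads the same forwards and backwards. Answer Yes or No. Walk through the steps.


Forward: 'fikob'
Reversed: 'bokif'
They differ.

No


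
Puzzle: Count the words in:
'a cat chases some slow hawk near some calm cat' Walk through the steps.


Split into words: a | cat | chases | some | slow | hawk | near | some | calm | cat = 10 words.

10


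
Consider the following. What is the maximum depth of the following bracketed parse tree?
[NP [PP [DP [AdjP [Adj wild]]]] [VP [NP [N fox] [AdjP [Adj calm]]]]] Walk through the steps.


Count bracket nesting levels:
'[' at pos 0: depth = 1
'[' at pos 4: depth = 2
'[' at pos 8: depth = 3
'[' at pos 12: depth = 4
'[' at pos 18: depth = 5
'[' at pos 32: depth = 2
'[' at pos 36: depth = 3
'[' at pos 40: depth = 4
'[' at pos 48: depth = 4
'[' at pos 54: depth = 5
Maximum depth reached: 5

5


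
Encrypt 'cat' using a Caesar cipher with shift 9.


Shift each letter by 9: c -> l, a -> j, t -> c. Result: 'ljc'.

ljc


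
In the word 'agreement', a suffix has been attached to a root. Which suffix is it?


The word 'agreement' = 'agree' (root) + '-ment' (suffix). The suffix is '-ment'.

ment


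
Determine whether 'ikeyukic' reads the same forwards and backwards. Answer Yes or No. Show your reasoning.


Forward: 'ikeyukic'
Reversed: 'cikuyeki'
They differ.

No


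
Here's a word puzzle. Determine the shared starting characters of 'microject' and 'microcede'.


Compare from the start: 5 characters match: 'micro'. Mismatch at position 6: 'j' vs 'c'.

micro


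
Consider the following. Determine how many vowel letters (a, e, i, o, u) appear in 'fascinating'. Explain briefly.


Vowels in 'fascinating': a, i, a, i = 4 vowels.

4


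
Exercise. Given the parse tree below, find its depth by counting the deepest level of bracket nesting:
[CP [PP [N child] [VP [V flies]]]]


Count bracket nesting levels:
'[' at pos 0: depth = 1
'[' at pos 4: depth = 2
'[' at pos 8: depth = 3
'[' at pos 18: depth = 3
'[' at pos 22: depth = 4
Maximum depth reached: 4

4


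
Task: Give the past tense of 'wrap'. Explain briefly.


Apply rule: Double final consonant and add -ed. 'wrap' becomes 'wrapped'.

wrapped


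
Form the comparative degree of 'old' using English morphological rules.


Apply comparative formation (add -er): 'old' -> 'older'.

older


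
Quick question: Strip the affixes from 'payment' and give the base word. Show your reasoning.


Remove suffix '-ment' from 'payment' to get root 'pay'.

pay


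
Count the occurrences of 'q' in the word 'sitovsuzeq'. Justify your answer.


Letter 'q' in 'sitovsuzeq': found at position(s) 10 = 1 occurrence(s).

1


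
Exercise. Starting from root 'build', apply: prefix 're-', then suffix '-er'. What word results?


Step 1: Add prefix 're-' to 'build' = 'rebuild'
Step 2: Add suffix '-er' to 'rebuild' = 'rebuilder'

rebuilder


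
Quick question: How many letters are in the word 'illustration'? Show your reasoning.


Spell out 'illustration' and number each letter: i(1), l(2), l(3), u(4), s(5), t(6), r(7), a(8), t(9), i(10), o(11), n(12). Total: 12 letters.

12


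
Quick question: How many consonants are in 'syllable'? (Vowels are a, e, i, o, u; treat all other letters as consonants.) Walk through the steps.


Consonants in 'syllable': s, y, l, l, b, l = 6 consonants.

6


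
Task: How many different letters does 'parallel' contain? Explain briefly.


Unique letters in 'parallel': {a, e, l, p, r} = 5 distinct letters.

5


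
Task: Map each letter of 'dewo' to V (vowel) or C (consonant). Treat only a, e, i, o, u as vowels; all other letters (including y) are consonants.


Letter mapping: d = C, e = V, w = C, o = V.

CVCV


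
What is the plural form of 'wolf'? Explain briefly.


Apply rule: Change -f to -ves. 'wolf' becomes 'wolves'.

wolves


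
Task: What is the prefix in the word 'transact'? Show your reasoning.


The word 'transact' = 'trans' (prefix) + 'act' (root). The prefix is 'trans'.

trans


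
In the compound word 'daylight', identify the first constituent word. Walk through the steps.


Split 'daylight' into 'day' + 'light'. The first part is 'day'.

day


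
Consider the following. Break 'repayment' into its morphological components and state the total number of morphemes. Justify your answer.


Step 1: Identify prefix: 're' (meaning: again)
Step 2: Identify root: 'pay'
Step 3: Identify suffix(es): 'ment'
Decomposition: re- (prefix: again) + pay (root) + -ment (suffix: action/result)
Total morphemes: 3

3 morphemes (re- (prefix: again) + pay (root) + -ment (suffix: action/result))


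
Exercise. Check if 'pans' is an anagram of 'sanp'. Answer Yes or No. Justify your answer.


Sorted letters of 'pans': 'anps'
Sorted letters of 'sanp': 'anps'
They match.

Yes


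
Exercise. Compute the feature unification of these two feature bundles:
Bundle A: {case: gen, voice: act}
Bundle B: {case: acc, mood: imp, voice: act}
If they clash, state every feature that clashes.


Compare features:
case: A=gen vs B=acc -> CLASH
mood: A=_ vs B=imp -> unified: imp
voice: A=act vs B=act -> unified: act
Clash detected on feature 'case' (gen vs acc); unification fails.

CLASH on 'case' (gen vs acc)


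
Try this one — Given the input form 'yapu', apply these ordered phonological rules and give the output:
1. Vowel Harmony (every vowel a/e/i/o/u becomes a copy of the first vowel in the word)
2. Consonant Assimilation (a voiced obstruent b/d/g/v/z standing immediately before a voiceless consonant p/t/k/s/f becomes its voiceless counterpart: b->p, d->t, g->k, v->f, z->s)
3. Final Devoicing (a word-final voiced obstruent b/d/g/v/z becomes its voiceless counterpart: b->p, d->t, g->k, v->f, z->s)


Starting form: 'yapu'
Rule 1: Vowel Harmony: all vowels become 'a' (matching first vowel). 'yapu' -> 'yapa'
Rule 2: Consonant Assimilation: no voiced obstruent (b/d/g/v/z) stands immediately before a voiceless consonant (p/t/k/s/f). No change.
Rule 3: Final Devoicing: the word ends in the vowel 'a', not a consonant. No change.
Final form: 'yapa'

yapa


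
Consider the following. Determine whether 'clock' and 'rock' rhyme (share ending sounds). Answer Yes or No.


Rime (stressed vowel + following sounds) of 'clock': -ock = /ɒk/
Rime of 'rock': -ock = /ɒk/
/ɒk/ and /ɒk/ are the same ending sound, so the words rhyme.

Yes


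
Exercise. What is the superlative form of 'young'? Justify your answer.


Apply superlative formation (add -est): 'young' -> 'youngest'.

youngest


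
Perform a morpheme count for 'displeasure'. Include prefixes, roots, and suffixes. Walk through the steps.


Decomposition: dis- (prefix) + please (root) + -ure (suffix) = 3 morpheme(s)

3 morphemes


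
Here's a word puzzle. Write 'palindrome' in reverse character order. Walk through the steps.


Reverse 'palindrome' character by character: 'emordnilap'.

emordnilap


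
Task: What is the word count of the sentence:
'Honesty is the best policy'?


Split into words: Honesty | is | the | best | policy = 5 words.

5


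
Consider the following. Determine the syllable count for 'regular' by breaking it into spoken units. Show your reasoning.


Break 'regular' into syllables: reg-u-lar -> reg | u | lar = 3 syllables

3 syllables


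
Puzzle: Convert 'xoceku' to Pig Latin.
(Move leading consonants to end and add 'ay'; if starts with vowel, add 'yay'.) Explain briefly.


'xoceku': move consonant cluster 'x' to end and add 'ay': 'ocekuxay'.

ocekuxay


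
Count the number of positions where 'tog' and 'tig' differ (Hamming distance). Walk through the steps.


Alignment:
Position 1: 't' vs 't' = match
Position 2: 'o' vs 'i' = DIFFER
Position 3: 'g' vs 'g' = match
Total differences: 1

1


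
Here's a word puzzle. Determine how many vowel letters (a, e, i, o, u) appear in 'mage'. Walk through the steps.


Vowels in 'mage': a, e = 2 vowels.

2


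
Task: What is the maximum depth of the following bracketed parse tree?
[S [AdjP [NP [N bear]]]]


Count bracket nesting levels:
'[' at pos 0: depth = 1
'[' at pos 3: depth = 2
'[' at pos 9: depth = 3
'[' at pos 13: depth = 4
Maximum depth reached: 4

4


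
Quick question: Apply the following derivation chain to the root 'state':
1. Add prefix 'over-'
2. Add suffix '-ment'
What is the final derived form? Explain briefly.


Step 1: Add prefix 'over-' to 'state' = 'overstate'
Step 2: Add suffix '-ment' to 'overstate' = 'overstatement'

overstatement


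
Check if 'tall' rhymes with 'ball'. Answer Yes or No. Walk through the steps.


Rime (stressed vowel + following sounds) of 'tall': -all = /ɔːl/
Rime of 'ball': -all = /ɔːl/
/ɔːl/ and /ɔːl/ are the same ending sound, so the words rhyme.

Yes


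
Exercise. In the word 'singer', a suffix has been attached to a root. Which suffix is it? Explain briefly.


The word 'singer' = 'sing' (root) + '-er' (suffix). The suffix is '-er'.

er


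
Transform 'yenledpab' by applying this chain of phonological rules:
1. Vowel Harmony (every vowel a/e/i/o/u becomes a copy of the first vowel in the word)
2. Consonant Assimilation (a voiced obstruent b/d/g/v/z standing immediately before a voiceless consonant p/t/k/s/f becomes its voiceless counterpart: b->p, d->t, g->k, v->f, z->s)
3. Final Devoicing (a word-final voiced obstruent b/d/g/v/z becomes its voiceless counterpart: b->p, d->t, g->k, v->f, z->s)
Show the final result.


Starting form: 'yenledpab'
Rule 1: Vowel Harmony: all vowels become 'e' (matching first vowel). 'yenledpab' -> 'yenledpeb'
Rule 2: Consonant Assimilation: voiced obstruent before voiceless consonant becomes voiceless ('dp' -> 'tp'). 'yenledpeb' -> 'yenletpeb'
Rule 3: Final Devoicing: word-final voiced obstruent 'b' becomes voiceless 'p'. 'yenletpeb' -> 'yenletpep'
Final form: 'yenletpep'

yenletpep


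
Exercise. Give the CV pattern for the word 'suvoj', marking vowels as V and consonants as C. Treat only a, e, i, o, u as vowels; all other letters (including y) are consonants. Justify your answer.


Letter mapping: s = C, u = V, v = C, o = V, j = C.

CVCVC


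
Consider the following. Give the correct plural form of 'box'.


Apply rule: Add -es (sibilant/fricative ending). 'box' becomes 'boxes'.

boxes


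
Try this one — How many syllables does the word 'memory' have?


Break 'memory' into syllables: mem-o-ry -> mem | o | ry = 3 syllables

3 syllables


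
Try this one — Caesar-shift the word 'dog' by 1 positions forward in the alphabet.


Shift each letter by 1: d -> e, o -> p, g -> h. Result: 'eph'.

eph


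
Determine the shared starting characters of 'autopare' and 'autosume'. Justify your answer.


Compare from the start: 4 characters match: 'auto'. Mismatch at position 5: 'p' vs 's'.

auto


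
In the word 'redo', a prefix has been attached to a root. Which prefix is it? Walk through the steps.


The word 'redo' = 're' (prefix) + 'do' (root). The prefix is 're'.

re


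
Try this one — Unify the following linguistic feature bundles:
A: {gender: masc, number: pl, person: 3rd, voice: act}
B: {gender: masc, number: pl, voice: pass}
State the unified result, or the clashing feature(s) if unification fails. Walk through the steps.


Compare features:
gender: A=masc vs B=masc -> unified: masc
number: A=pl vs B=pl -> unified: pl
person: A=3rd vs B=_ -> unified: 3rd
voice: A=act vs B=pass -> CLASH
Clash detected on feature 'voice' (act vs pass); unification fails.

CLASH on 'voice' (act vs pass)


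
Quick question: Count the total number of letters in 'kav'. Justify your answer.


Spell out 'kav' and number each letter: k(1), a(2), v(3). Total: 3 letters.

3


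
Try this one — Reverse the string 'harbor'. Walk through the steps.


Reverse 'harbor' character by character: 'robrah'.

robrah
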